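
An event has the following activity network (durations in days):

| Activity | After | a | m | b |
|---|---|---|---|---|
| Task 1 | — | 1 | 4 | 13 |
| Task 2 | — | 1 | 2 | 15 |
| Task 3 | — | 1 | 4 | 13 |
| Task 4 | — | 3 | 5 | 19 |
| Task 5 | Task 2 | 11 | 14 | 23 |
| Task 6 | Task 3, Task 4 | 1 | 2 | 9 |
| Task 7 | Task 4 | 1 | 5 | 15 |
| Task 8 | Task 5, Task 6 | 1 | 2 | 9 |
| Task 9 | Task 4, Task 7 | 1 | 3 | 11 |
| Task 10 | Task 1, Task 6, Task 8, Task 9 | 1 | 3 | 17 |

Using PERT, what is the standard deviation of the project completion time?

4.28 days

te_Task 1 = (1 + 4·4 + 13)/6 = 30/6 = 5; σ²_Task 1 = ((13−1)/6)² = 4.000
te_Task 2 = (1 + 4·2 + 15)/6 = 24/6 = 4; σ²_Task 2 = ((15−1)/6)² = 5.444
te_Task 3 = (1 + 4·4 + 13)/6 = 30/6 = 5; σ²_Task 3 = ((13−1)/6)² = 4.000
te_Task 4 = (3 + 4·5 + 19)/6 = 42/6 = 7; σ²_Task 4 = ((19−3)/6)² = 7.111
te_Task 5 = (11 + 4·14 + 23)/6 = 90/6 = 15; σ²_Task 5 = ((23−11)/6)² = 4.000
te_Task 6 = (1 + 4·2 + 9)/6 = 18/6 = 3; σ²_Task 6 = ((9−1)/6)² = 1.778
te_Task 7 = (1 + 4·5 + 15)/6 = 36/6 = 6; σ²_Task 7 = ((15−1)/6)² = 5.444
te_Task 8 = (1 + 4·2 + 9)/6 = 18/6 = 3; σ²_Task 8 = ((9−1)/6)² = 1.778
te_Task 9 = (1 + 4·3 + 11)/6 = 24/6 = 4; σ²_Task 9 = ((11−1)/6)² = 2.778
te_Task 10 = (1 + 4·3 + 17)/6 = 30/6 = 5; σ²_Task 10 = ((17−1)/6)² = 7.111

Forward pass:
ES_Task 1 = 0; EF_Task 1 = 5
ES_Task 2 = 0; EF_Task 2 = 4
ES_Task 3 = 0; EF_Task 3 = 5
ES_Task 4 = 0; EF_Task 4 = 7
ES_Task 5 = 4; EF_Task 5 = 4+15 = 19
ES_Task 6 = max(EF_Task 3=5, EF_Task 4=7) = 7; EF_Task 6 = 7+3 = 10
ES_Task 7 = 7; EF_Task 7 = 7+6 = 13
ES_Task 8 = max(EF_Task 5=19, EF_Task 6=10) = 19; EF_Task 8 = 19+3 = 22
ES_Task 9 = max(EF_Task 4=7, EF_Task 7=13) = 13; EF_Task 9 = 13+4 = 17
ES_Task 10 = max(EF_Task 1=5, EF_Task 6=10, EF_Task 8=22, EF_Task 9=17) = 22; EF_Task 10 = 22+5 = 27
Expected project duration μ = 27 days. Critical path: Task 2 → Task 5 → Task 8 → Task 10.

Variance along critical path = 5.444 + 4.000 + 1.778 + 7.111 = 18.333
σ = √18.333 = 4.282 days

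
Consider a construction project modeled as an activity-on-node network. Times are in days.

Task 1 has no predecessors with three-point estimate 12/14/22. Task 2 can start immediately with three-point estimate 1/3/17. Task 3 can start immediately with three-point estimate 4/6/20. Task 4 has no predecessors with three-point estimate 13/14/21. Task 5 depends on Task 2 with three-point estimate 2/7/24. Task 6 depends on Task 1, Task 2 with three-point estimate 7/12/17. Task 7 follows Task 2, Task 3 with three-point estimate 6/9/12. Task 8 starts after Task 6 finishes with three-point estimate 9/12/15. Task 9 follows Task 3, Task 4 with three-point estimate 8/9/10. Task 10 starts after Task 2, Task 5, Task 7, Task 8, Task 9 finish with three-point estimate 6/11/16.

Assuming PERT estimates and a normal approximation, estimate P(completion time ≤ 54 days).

te_Task 1 = (12 + 4·14 + 22)/6 = 90/6 = 15; σ²_Task 1 = ((22−12)/6)² = 2.778
te_Task 2 = (1 + 4·3 + 17)/6 = 30/6 = 5; σ²_Task 2 = ((17−1)/6)² = 7.111
te_Task 3 = (4 + 4·6 + 20)/6 = 48/6 = 8; σ²_Task 3 = ((20−4)/6)² = 7.111
te_Task 4 = (13 + 4·14 + 21)/6 = 90/6 = 15; σ²_Task 4 = ((21−13)/6)² = 1.778
te_Task 5 = (2 + 4·7 + 24)/6 = 54/6 = 9; σ²_Task 5 = ((24−2)/6)² = 13.444
te_Task 6 = (7 + 4·12 + 17)/6 = 72/6 = 12; σ²_Task 6 = ((17−7)/6)² = 2.778
te_Task 7 = (6 + 4·9 + 12)/6 = 54/6 = 9; σ²_Task 7 = ((12−6)/6)² = 1.000
te_Task 8 = (9 + 4·12 + 15)/6 = 72/6 = 12; σ²_Task 8 = ((15−9)/6)² = 1.000
te_Task 9 = (8 + 4·9 + 10)/6 = 54/6 = 9; σ²_Task 9 = ((10−8)/6)² = 0.111
te_Task 10 = (6 + 4·11 + 16)/6 = 66/6 = 11; σ²_Task 10 = ((16−6)/6)² = 2.778

Forward pass:
ES_Task 1 = 0; EF_Task 1 = 15
ES_Task 2 = 0; EF_Task 2 = 5
ES_Task 3 = 0; EF_Task 3 = 8
ES_Task 4 = 0; EF_Task 4 = 15
ES_Task 5 = 5; EF_Task 5 = 5+9 = 14
ES_Task 6 = max(EF_Task 1=15, EF_Task 2=5) = 15; EF_Task 6 = 15+12 = 27
ES_Task 7 = max(EF_Task 2=5, EF_Task 3=8) = 8; EF_Task 7 = 8+9 = 17
ES_Task 8 = 27; EF_Task 8 = 27+12 = 39
ES_Task 9 = max(EF_Task 3=8, EF_Task 4=15) = 15; EF_Task 9 = 15+9 = 24
ES_Task 10 = max(EF_Task 2=5, EF_Task 5=14, EF_Task 7=17, EF_Task 8=39, EF_Task 9=24) = 39; EF_Task 10 = 39+11 = 50
Expected project duration μ = 50 days. Critical path: Task 1 → Task 6 → Task 8 → Task 10.

Variance along critical path = 2.778 + 2.778 + 1.000 + 2.778 = 9.333; σ = √9.333 = 3.055 days.
Z = (54 − 50) / 3.055 = 1.309
P(T ≤ 54) = Φ(1.309) ≈ 0.905

0.905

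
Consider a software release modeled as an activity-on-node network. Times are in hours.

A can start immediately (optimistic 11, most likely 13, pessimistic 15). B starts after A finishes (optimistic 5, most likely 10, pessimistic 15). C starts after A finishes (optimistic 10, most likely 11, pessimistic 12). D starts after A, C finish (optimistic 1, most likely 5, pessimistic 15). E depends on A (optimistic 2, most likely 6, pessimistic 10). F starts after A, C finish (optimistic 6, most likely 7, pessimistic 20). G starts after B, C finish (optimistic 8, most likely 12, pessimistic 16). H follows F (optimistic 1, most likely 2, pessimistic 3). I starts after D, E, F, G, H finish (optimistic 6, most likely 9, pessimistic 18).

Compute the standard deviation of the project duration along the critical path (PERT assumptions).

te_A = (11 + 4·13 + 15)/6 = 78/6 = 13; σ²_A = ((15−11)/6)² = 0.444
te_B = (5 + 4·10 + 15)/6 = 60/6 = 10; σ²_B = ((15−5)/6)² = 2.778
te_C = (10 + 4·11 + 12)/6 = 66/6 = 11; σ²_C = ((12−10)/6)² = 0.111
te_D = (1 + 4·5 + 15)/6 = 36/6 = 6; σ²_D = ((15−1)/6)² = 5.444
te_E = (2 + 4·6 + 10)/6 = 36/6 = 6; σ²_E = ((10−2)/6)² = 1.778
te_F = (6 + 4·7 + 20)/6 = 54/6 = 9; σ²_F = ((20−6)/6)² = 5.444
te_G = (8 + 4·12 + 16)/6 = 72/6 = 12; σ²_G = ((16−8)/6)² = 1.778
te_H = (1 + 4·2 + 3)/6 = 12/6 = 2; σ²_H = ((3−1)/6)² = 0.111
te_I = (6 + 4·9 + 18)/6 = 60/6 = 10; σ²_I = ((18−6)/6)² = 4.000

Forward pass:
ES_A = 0; EF_A = 13
ES_B = 13; EF_B = 13+10 = 23
ES_C = 13; EF_C = 13+11 = 24
ES_D = max(EF_A=13, EF_C=24) = 24; EF_D = 24+6 = 30
ES_E = 13; EF_E = 13+6 = 19
ES_F = max(EF_A=13, EF_C=24) = 24; EF_F = 24+9 = 33
ES_G = max(EF_B=23, EF_C=24) = 24; EF_G = 24+12 = 36
ES_H = 33; EF_H = 33+2 = 35
ES_I = max(EF_D=30, EF_E=19, EF_F=33, EF_G=36, EF_H=35) = 36; EF_I = 36+10 = 46
Expected project duration μ = 46 hours. Critical path: A → C → G → I.

Variance along critical path = 0.444 + 0.111 + 1.778 + 4.000 = 6.333
σ = √6.333 = 2.517 hours

2.52 hours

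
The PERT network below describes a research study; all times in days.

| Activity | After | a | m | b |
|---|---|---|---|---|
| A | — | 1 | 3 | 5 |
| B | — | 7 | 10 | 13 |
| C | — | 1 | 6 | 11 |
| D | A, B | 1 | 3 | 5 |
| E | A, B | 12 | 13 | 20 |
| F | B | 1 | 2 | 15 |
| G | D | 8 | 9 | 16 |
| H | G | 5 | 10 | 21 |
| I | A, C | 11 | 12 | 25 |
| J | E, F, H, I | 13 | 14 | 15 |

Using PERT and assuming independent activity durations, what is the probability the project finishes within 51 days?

te_A = (1 + 4·3 + 5)/6 = 18/6 = 3; σ²_A = ((5−1)/6)² = 0.444
te_B = (7 + 4·10 + 13)/6 = 60/6 = 10; σ²_B = ((13−7)/6)² = 1.000
te_C = (1 + 4·6 + 11)/6 = 36/6 = 6; σ²_C = ((11−1)/6)² = 2.778
te_D = (1 + 4·3 + 5)/6 = 18/6 = 3; σ²_D = ((5−1)/6)² = 0.444
te_E = (12 + 4·13 + 20)/6 = 84/6 = 14; σ²_E = ((20−12)/6)² = 1.778
te_F = (1 + 4·2 + 15)/6 = 24/6 = 4; σ²_F = ((15−1)/6)² = 5.444
te_G = (8 + 4·9 + 16)/6 = 60/6 = 10; σ²_G = ((16−8)/6)² = 1.778
te_H = (5 + 4·10 + 21)/6 = 66/6 = 11; σ²_H = ((21−5)/6)² = 7.111
te_I = (11 + 4·12 + 25)/6 = 84/6 = 14; σ²_I = ((25−11)/6)² = 5.444
te_J = (13 + 4·14 + 15)/6 = 84/6 = 14; σ²_J = ((15−13)/6)² = 0.111

Forward pass:
ES_A = 0; EF_A = 3
ES_B = 0; EF_B = 10
ES_C = 0; EF_C = 6
ES_D = max(EF_A=3, EF_B=10) = 10; EF_D = 10+3 = 13
ES_E = max(EF_A=3, EF_B=10) = 10; EF_E = 10+14 = 24
ES_F = 10; EF_F = 10+4 = 14
ES_G = 13; EF_G = 13+10 = 23
ES_H = 23; EF_H = 23+11 = 34
ES_I = max(EF_A=3, EF_C=6) = 6; EF_I = 6+14 = 20
ES_J = max(EF_E=24, EF_F=14, EF_H=34, EF_I=20) = 34; EF_J = 34+14 = 48
Expected project duration μ = 48 days. Critical path: B → D → G → H → J.

Variance along critical path = 1.000 + 0.444 + 1.778 + 7.111 + 0.111 = 10.444; σ = √10.444 = 3.232 days.
Z = (51 − 48) / 3.232 = 0.928
P(T ≤ 51) = Φ(0.928) ≈ 0.823

0.823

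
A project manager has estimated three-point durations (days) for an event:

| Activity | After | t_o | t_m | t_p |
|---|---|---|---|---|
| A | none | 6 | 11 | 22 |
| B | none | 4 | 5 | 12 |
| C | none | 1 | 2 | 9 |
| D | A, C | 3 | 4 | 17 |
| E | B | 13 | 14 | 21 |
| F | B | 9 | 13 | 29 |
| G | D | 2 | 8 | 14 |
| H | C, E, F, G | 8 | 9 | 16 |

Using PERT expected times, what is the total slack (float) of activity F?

5 days

te_A = (6 + 4·11 + 22)/6 = 72/6 = 12
te_B = (4 + 4·5 + 12)/6 = 36/6 = 6
te_C = (1 + 4·2 + 9)/6 = 18/6 = 3
te_D = (3 + 4·4 + 17)/6 = 36/6 = 6
te_E = (13 + 4·14 + 21)/6 = 90/6 = 15
te_F = (9 + 4·13 + 29)/6 = 90/6 = 15
te_G = (2 + 4·8 + 14)/6 = 48/6 = 8
te_H = (8 + 4·9 + 16)/6 = 60/6 = 10

Forward pass:
ES_A = 0; EF_A = 12
ES_B = 0; EF_B = 6
ES_C = 0; EF_C = 3
ES_D = max(EF_A=12, EF_C=3) = 12; EF_D = 12+6 = 18
ES_E = 6; EF_E = 6+15 = 21
ES_F = 6; EF_F = 6+15 = 21
ES_G = 18; EF_G = 18+8 = 26
ES_H = max(EF_C=3, EF_E=21, EF_F=21, EF_G=26) = 26; EF_H = 26+10 = 36
Expected project duration μ = 36 days. Critical path: A → D → G → H.

Backward pass:
LF_H = 36; LS_H = 36−10 = 26
LF_G = LS_H = 26; LS_G = 26−8 = 18
LF_F = LS_H = 26; LS_F = 26−15 = 11
LF_E = LS_H = 26; LS_E = 26−15 = 11
LF_D = LS_G = 18; LS_D = 18−6 = 12
LF_C = min(LS_D=12, LS_H=26) = 12; LS_C = 12−3 = 9
LF_B = min(LS_E=11, LS_F=11) = 11; LS_B = 11−6 = 5
LF_A = LS_D = 12; LS_A = 12−12 = 0
Slack_F = LS_F − ES_F = 11 − 6 = 5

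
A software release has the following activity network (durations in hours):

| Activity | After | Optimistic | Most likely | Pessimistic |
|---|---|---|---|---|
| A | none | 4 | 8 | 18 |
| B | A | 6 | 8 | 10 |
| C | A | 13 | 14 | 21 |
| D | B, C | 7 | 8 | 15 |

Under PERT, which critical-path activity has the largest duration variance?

te_A = (4 + 4·8 + 18)/6 = 54/6 = 9; σ²_A = ((18−4)/6)² = 5.444
te_B = (6 + 4·8 + 10)/6 = 48/6 = 8; σ²_B = ((10−6)/6)² = 0.444
te_C = (13 + 4·14 + 21)/6 = 90/6 = 15; σ²_C = ((21−13)/6)² = 1.778
te_D = (7 + 4·8 + 15)/6 = 54/6 = 9; σ²_D = ((15−7)/6)² = 1.778

Forward pass:
ES_A = 0; EF_A = 9
ES_B = 9; EF_B = 9+8 = 17
ES_C = 9; EF_C = 9+15 = 24
ES_D = max(EF_B=17, EF_C=24) = 24; EF_D = 24+9 = 33
Expected project duration μ = 33 hours. Critical path: A → C → D.

Variances on critical path: σ²_A=5.444, σ²_C=1.778, σ²_D=1.778.
Largest is σ²_A = 5.444.

A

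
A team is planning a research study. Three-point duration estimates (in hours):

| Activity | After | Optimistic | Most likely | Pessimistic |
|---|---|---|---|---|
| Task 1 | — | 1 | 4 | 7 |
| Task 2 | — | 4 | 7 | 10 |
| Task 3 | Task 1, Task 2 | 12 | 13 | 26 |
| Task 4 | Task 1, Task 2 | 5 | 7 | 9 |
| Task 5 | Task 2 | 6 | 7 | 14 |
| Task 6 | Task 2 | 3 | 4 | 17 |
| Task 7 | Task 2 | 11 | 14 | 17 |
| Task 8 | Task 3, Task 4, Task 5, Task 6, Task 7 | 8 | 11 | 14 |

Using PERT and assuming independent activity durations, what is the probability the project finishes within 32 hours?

te_Task 1 = (1 + 4·4 + 7)/6 = 24/6 = 4; σ²_Task 1 = ((7−1)/6)² = 1.000
te_Task 2 = (4 + 4·7 + 10)/6 = 42/6 = 7; σ²_Task 2 = ((10−4)/6)² = 1.000
te_Task 3 = (12 + 4·13 + 26)/6 = 90/6 = 15; σ²_Task 3 = ((26−12)/6)² = 5.444
te_Task 4 = (5 + 4·7 + 9)/6 = 42/6 = 7; σ²_Task 4 = ((9−5)/6)² = 0.444
te_Task 5 = (6 + 4·7 + 14)/6 = 48/6 = 8; σ²_Task 5 = ((14−6)/6)² = 1.778
te_Task 6 = (3 + 4·4 + 17)/6 = 36/6 = 6; σ²_Task 6 = ((17−3)/6)² = 5.444
te_Task 7 = (11 + 4·14 + 17)/6 = 84/6 = 14; σ²_Task 7 = ((17−11)/6)² = 1.000
te_Task 8 = (8 + 4·11 + 14)/6 = 66/6 = 11; σ²_Task 8 = ((14−8)/6)² = 1.000

Forward pass:
ES_Task 1 = 0; EF_Task 1 = 4
ES_Task 2 = 0; EF_Task 2 = 7
ES_Task 3 = max(EF_Task 1=4, EF_Task 2=7) = 7; EF_Task 3 = 7+15 = 22
ES_Task 4 = max(EF_Task 1=4, EF_Task 2=7) = 7; EF_Task 4 = 7+7 = 14
ES_Task 5 = 7; EF_Task 5 = 7+8 = 15
ES_Task 6 = 7; EF_Task 6 = 7+6 = 13
ES_Task 7 = 7; EF_Task 7 = 7+14 = 21
ES_Task 8 = max(EF_Task 3=22, EF_Task 4=14, EF_Task 5=15, EF_Task 6=13, EF_Task 7=21) = 22; EF_Task 8 = 22+11 = 33
Expected project duration μ = 33 hours. Critical path: Task 2 → Task 3 → Task 8.

Variance along critical path = 1.000 + 5.444 + 1.000 = 7.444; σ = √7.444 = 2.728 hours.
Z = (32 − 33) / 2.728 = -0.367
P(T ≤ 32) = Φ(-0.367) ≈ 0.357

0.357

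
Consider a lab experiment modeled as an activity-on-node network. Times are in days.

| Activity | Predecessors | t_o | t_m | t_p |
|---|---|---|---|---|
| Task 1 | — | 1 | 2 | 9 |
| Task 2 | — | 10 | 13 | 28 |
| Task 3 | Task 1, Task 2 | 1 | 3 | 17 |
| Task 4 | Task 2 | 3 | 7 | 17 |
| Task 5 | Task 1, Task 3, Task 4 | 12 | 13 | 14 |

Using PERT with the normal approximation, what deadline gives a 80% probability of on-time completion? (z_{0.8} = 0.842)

39.2 days

te_Task 1 = (1 + 4·2 + 9)/6 = 18/6 = 3; σ²_Task 1 = ((9−1)/6)² = 1.778
te_Task 2 = (10 + 4·13 + 28)/6 = 90/6 = 15; σ²_Task 2 = ((28−10)/6)² = 9.000
te_Task 3 = (1 + 4·3 + 17)/6 = 30/6 = 5; σ²_Task 3 = ((17−1)/6)² = 7.111
te_Task 4 = (3 + 4·7 + 17)/6 = 48/6 = 8; σ²_Task 4 = ((17−3)/6)² = 5.444
te_Task 5 = (12 + 4·13 + 14)/6 = 78/6 = 13; σ²_Task 5 = ((14−12)/6)² = 0.111

Forward pass:
ES_Task 1 = 0; EF_Task 1 = 3
ES_Task 2 = 0; EF_Task 2 = 15
ES_Task 3 = max(EF_Task 1=3, EF_Task 2=15) = 15; EF_Task 3 = 15+5 = 20
ES_Task 4 = 15; EF_Task 4 = 15+8 = 23
ES_Task 5 = max(EF_Task 1=3, EF_Task 3=20, EF_Task 4=23) = 23; EF_Task 5 = 23+13 = 36
Expected project duration μ = 36 days. Critical path: Task 2 → Task 4 → Task 5.

Variance along critical path = 9.000 + 5.444 + 0.111 = 14.556; σ = 3.815 days.
D = μ + z·σ = 36 + 0.842·3.815 = 39.2 days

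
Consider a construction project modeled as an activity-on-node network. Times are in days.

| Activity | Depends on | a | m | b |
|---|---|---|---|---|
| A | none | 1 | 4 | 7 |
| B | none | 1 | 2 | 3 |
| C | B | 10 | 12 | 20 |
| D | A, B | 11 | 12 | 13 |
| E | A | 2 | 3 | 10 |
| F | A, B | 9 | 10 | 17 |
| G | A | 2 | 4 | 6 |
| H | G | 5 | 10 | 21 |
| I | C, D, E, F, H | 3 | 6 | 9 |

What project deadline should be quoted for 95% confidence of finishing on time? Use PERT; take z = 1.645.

30.1 days

te_A = (1 + 4·4 + 7)/6 = 24/6 = 4; σ²_A = ((7−1)/6)² = 1.000
te_B = (1 + 4·2 + 3)/6 = 12/6 = 2; σ²_B = ((3−1)/6)² = 0.111
te_C = (10 + 4·12 + 20)/6 = 78/6 = 13; σ²_C = ((20−10)/6)² = 2.778
te_D = (11 + 4·12 + 13)/6 = 72/6 = 12; σ²_D = ((13−11)/6)² = 0.111
te_E = (2 + 4·3 + 10)/6 = 24/6 = 4; σ²_E = ((10−2)/6)² = 1.778
te_F = (9 + 4·10 + 17)/6 = 66/6 = 11; σ²_F = ((17−9)/6)² = 1.778
te_G = (2 + 4·4 + 6)/6 = 24/6 = 4; σ²_G = ((6−2)/6)² = 0.444
te_H = (5 + 4·10 + 21)/6 = 66/6 = 11; σ²_H = ((21−5)/6)² = 7.111
te_I = (3 + 4·6 + 9)/6 = 36/6 = 6; σ²_I = ((9−3)/6)² = 1.000

Forward pass:
ES_A = 0; EF_A = 4
ES_B = 0; EF_B = 2
ES_C = 2; EF_C = 2+13 = 15
ES_D = max(EF_A=4, EF_B=2) = 4; EF_D = 4+12 = 16
ES_E = 4; EF_E = 4+4 = 8
ES_F = max(EF_A=4, EF_B=2) = 4; EF_F = 4+11 = 15
ES_G = 4; EF_G = 4+4 = 8
ES_H = 8; EF_H = 8+11 = 19
ES_I = max(EF_C=15, EF_D=16, EF_E=8, EF_F=15, EF_H=19) = 19; EF_I = 19+6 = 25
Expected project duration μ = 25 days. Critical path: A → G → H → I.

Variance along critical path = 1.000 + 0.444 + 7.111 + 1.000 = 9.556; σ = 3.091 days.
D = μ + z·σ = 25 + 1.645·3.091 = 30.1 days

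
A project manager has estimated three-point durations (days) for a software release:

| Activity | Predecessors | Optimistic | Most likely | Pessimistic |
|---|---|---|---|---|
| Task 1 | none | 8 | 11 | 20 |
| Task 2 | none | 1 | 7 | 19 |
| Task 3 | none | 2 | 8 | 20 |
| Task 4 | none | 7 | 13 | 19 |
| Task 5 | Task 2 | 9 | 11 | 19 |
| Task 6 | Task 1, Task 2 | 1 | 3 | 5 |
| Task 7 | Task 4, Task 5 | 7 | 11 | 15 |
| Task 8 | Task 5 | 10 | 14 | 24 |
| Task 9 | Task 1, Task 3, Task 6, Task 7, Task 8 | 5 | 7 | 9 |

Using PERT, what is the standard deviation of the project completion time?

4.20 days

te_Task 1 = (8 + 4·11 + 20)/6 = 72/6 = 12; σ²_Task 1 = ((20−8)/6)² = 4.000
te_Task 2 = (1 + 4·7 + 19)/6 = 48/6 = 8; σ²_Task 2 = ((19−1)/6)² = 9.000
te_Task 3 = (2 + 4·8 + 20)/6 = 54/6 = 9; σ²_Task 3 = ((20−2)/6)² = 9.000
te_Task 4 = (7 + 4·13 + 19)/6 = 78/6 = 13; σ²_Task 4 = ((19−7)/6)² = 4.000
te_Task 5 = (9 + 4·11 + 19)/6 = 72/6 = 12; σ²_Task 5 = ((19−9)/6)² = 2.778
te_Task 6 = (1 + 4·3 + 5)/6 = 18/6 = 3; σ²_Task 6 = ((5−1)/6)² = 0.444
te_Task 7 = (7 + 4·11 + 15)/6 = 66/6 = 11; σ²_Task 7 = ((15−7)/6)² = 1.778
te_Task 8 = (10 + 4·14 + 24)/6 = 90/6 = 15; σ²_Task 8 = ((24−10)/6)² = 5.444
te_Task 9 = (5 + 4·7 + 9)/6 = 42/6 = 7; σ²_Task 9 = ((9−5)/6)² = 0.444

Forward pass:
ES_Task 1 = 0; EF_Task 1 = 12
ES_Task 2 = 0; EF_Task 2 = 8
ES_Task 3 = 0; EF_Task 3 = 9
ES_Task 4 = 0; EF_Task 4 = 13
ES_Task 5 = 8; EF_Task 5 = 8+12 = 20
ES_Task 6 = max(EF_Task 1=12, EF_Task 2=8) = 12; EF_Task 6 = 12+3 = 15
ES_Task 7 = max(EF_Task 4=13, EF_Task 5=20) = 20; EF_Task 7 = 20+11 = 31
ES_Task 8 = 20; EF_Task 8 = 20+15 = 35
ES_Task 9 = max(EF_Task 1=12, EF_Task 3=9, EF_Task 6=15, EF_Task 7=31, EF_Task 8=35) = 35; EF_Task 9 = 35+7 = 42
Expected project duration μ = 42 days. Critical path: Task 2 → Task 5 → Task 8 → Task 9.

Variance along critical path = 9.000 + 2.778 + 5.444 + 0.444 = 17.667
σ = √17.667 = 4.203 days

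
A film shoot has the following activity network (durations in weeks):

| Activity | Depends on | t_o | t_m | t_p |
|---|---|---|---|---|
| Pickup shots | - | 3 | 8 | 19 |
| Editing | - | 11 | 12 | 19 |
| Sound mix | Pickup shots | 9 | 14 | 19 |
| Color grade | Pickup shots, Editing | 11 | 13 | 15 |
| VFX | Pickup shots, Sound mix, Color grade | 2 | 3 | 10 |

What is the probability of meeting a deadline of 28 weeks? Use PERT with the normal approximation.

te_Pickup shots = (3 + 4·8 + 19)/6 = 54/6 = 9; σ²_Pickup shots = ((19−3)/6)² = 7.111
te_Editing = (11 + 4·12 + 19)/6 = 78/6 = 13; σ²_Editing = ((19−11)/6)² = 1.778
te_Sound mix = (9 + 4·14 + 19)/6 = 84/6 = 14; σ²_Sound mix = ((19−9)/6)² = 2.778
te_Color grade = (11 + 4·13 + 15)/6 = 78/6 = 13; σ²_Color grade = ((15−11)/6)² = 0.444
te_VFX = (2 + 4·3 + 10)/6 = 24/6 = 4; σ²_VFX = ((10−2)/6)² = 1.778

Forward pass:
ES_Pickup shots = 0; EF_Pickup shots = 9
ES_Editing = 0; EF_Editing = 13
ES_Sound mix = 9; EF_Sound mix = 9+14 = 23
ES_Color grade = max(EF_Pickup shots=9, EF_Editing=13) = 13; EF_Color grade = 13+13 = 26
ES_VFX = max(EF_Pickup shots=9, EF_Sound mix=23, EF_Color grade=26) = 26; EF_VFX = 26+4 = 30
Expected project duration μ = 30 weeks. Critical path: Editing → Color grade → VFX.

Variance along critical path = 1.778 + 0.444 + 1.778 = 4.000; σ = √4.000 = 2.000 weeks.
Z = (28 − 30) / 2.000 = -1.000
P(T ≤ 28) = Φ(-1.000) ≈ 0.159

0.159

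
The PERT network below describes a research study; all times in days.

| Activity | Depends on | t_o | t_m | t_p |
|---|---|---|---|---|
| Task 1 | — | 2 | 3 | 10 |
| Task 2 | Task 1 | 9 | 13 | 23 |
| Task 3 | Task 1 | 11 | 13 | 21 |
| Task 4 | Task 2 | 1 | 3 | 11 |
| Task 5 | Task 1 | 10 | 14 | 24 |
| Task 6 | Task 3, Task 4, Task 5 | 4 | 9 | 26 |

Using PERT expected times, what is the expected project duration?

te_Task 1 = (2 + 4·3 + 10)/6 = 24/6 = 4
te_Task 2 = (9 + 4·13 + 23)/6 = 84/6 = 14
te_Task 3 = (11 + 4·13 + 21)/6 = 84/6 = 14
te_Task 4 = (1 + 4·3 + 11)/6 = 24/6 = 4
te_Task 5 = (10 + 4·14 + 24)/6 = 90/6 = 15
te_Task 6 = (4 + 4·9 + 26)/6 = 66/6 = 11

Forward pass:
ES_Task 1 = 0; EF_Task 1 = 4
ES_Task 2 = 4; EF_Task 2 = 4+14 = 18
ES_Task 3 = 4; EF_Task 3 = 4+14 = 18
ES_Task 4 = 18; EF_Task 4 = 18+4 = 22
ES_Task 5 = 4; EF_Task 5 = 4+15 = 19
ES_Task 6 = max(EF_Task 3=18, EF_Task 4=22, EF_Task 5=19) = 22; EF_Task 6 = 22+11 = 33
Expected project duration μ = 33 days. Critical path: Task 1 → Task 2 → Task 4 → Task 6.

33 days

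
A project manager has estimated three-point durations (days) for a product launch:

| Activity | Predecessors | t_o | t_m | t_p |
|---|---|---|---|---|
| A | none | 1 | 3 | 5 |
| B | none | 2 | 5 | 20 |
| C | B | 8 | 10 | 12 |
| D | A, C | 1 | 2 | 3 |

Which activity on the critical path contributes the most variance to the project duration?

te_A = (1 + 4·3 + 5)/6 = 18/6 = 3; σ²_A = ((5−1)/6)² = 0.444
te_B = (2 + 4·5 + 20)/6 = 42/6 = 7; σ²_B = ((20−2)/6)² = 9.000
te_C = (8 + 4·10 + 12)/6 = 60/6 = 10; σ²_C = ((12−8)/6)² = 0.444
te_D = (1 + 4·2 + 3)/6 = 12/6 = 2; σ²_D = ((3−1)/6)² = 0.111

Forward pass:
ES_A = 0; EF_A = 3
ES_B = 0; EF_B = 7
ES_C = 7; EF_C = 7+10 = 17
ES_D = max(EF_A=3, EF_C=17) = 17; EF_D = 17+2 = 19
Expected project duration μ = 19 days. Critical path: B → C → D.

Variances on critical path: σ²_B=9.000, σ²_C=0.444, σ²_D=0.111.
Largest is σ²_B = 9.000.

B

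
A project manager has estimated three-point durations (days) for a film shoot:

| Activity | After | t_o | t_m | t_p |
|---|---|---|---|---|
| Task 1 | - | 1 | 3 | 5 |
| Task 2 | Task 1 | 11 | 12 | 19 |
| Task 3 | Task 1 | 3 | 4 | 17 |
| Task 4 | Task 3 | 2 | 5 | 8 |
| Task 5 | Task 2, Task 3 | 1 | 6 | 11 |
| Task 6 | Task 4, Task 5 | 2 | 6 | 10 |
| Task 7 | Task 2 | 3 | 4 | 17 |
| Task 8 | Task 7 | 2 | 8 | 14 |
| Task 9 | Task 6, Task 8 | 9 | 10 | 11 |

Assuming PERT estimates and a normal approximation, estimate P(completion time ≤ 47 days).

te_Task 1 = (1 + 4·3 + 5)/6 = 18/6 = 3; σ²_Task 1 = ((5−1)/6)² = 0.444
te_Task 2 = (11 + 4·12 + 19)/6 = 78/6 = 13; σ²_Task 2 = ((19−11)/6)² = 1.778
te_Task 3 = (3 + 4·4 + 17)/6 = 36/6 = 6; σ²_Task 3 = ((17−3)/6)² = 5.444
te_Task 4 = (2 + 4·5 + 8)/6 = 30/6 = 5; σ²_Task 4 = ((8−2)/6)² = 1.000
te_Task 5 = (1 + 4·6 + 11)/6 = 36/6 = 6; σ²_Task 5 = ((11−1)/6)² = 2.778
te_Task 6 = (2 + 4·6 + 10)/6 = 36/6 = 6; σ²_Task 6 = ((10−2)/6)² = 1.778
te_Task 7 = (3 + 4·4 + 17)/6 = 36/6 = 6; σ²_Task 7 = ((17−3)/6)² = 5.444
te_Task 8 = (2 + 4·8 + 14)/6 = 48/6 = 8; σ²_Task 8 = ((14−2)/6)² = 4.000
te_Task 9 = (9 + 4·10 + 11)/6 = 60/6 = 10; σ²_Task 9 = ((11−9)/6)² = 0.111

Forward pass:
ES_Task 1 = 0; EF_Task 1 = 3
ES_Task 2 = 3; EF_Task 2 = 3+13 = 16
ES_Task 3 = 3; EF_Task 3 = 3+6 = 9
ES_Task 4 = 9; EF_Task 4 = 9+5 = 14
ES_Task 5 = max(EF_Task 2=16, EF_Task 3=9) = 16; EF_Task 5 = 16+6 = 22
ES_Task 6 = max(EF_Task 4=14, EF_Task 5=22) = 22; EF_Task 6 = 22+6 = 28
ES_Task 7 = 16; EF_Task 7 = 16+6 = 22
ES_Task 8 = 22; EF_Task 8 = 22+8 = 30
ES_Task 9 = max(EF_Task 6=28, EF_Task 8=30) = 30; EF_Task 9 = 30+10 = 40
Expected project duration μ = 40 days. Critical path: Task 1 → Task 2 → Task 7 → Task 8 → Task 9.

Variance along critical path = 0.444 + 1.778 + 5.444 + 4.000 + 0.111 = 11.778; σ = √11.778 = 3.432 days.
Z = (47 − 40) / 3.432 = 2.040
P(T ≤ 47) = Φ(2.040) ≈ 0.979

0.979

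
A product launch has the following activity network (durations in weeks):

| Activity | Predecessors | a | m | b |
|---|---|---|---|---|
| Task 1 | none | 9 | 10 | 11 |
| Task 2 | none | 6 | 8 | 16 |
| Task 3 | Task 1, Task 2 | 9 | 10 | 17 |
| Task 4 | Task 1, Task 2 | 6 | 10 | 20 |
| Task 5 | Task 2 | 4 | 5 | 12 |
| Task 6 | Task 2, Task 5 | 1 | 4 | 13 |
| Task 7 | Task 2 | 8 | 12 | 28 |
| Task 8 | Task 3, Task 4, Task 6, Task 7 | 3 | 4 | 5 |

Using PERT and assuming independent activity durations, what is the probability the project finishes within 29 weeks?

te_Task 1 = (9 + 4·10 + 11)/6 = 60/6 = 10; σ²_Task 1 = ((11−9)/6)² = 0.111
te_Task 2 = (6 + 4·8 + 16)/6 = 54/6 = 9; σ²_Task 2 = ((16−6)/6)² = 2.778
te_Task 3 = (9 + 4·10 + 17)/6 = 66/6 = 11; σ²_Task 3 = ((17−9)/6)² = 1.778
te_Task 4 = (6 + 4·10 + 20)/6 = 66/6 = 11; σ²_Task 4 = ((20−6)/6)² = 5.444
te_Task 5 = (4 + 4·5 + 12)/6 = 36/6 = 6; σ²_Task 5 = ((12−4)/6)² = 1.778
te_Task 6 = (1 + 4·4 + 13)/6 = 30/6 = 5; σ²_Task 6 = ((13−1)/6)² = 4.000
te_Task 7 = (8 + 4·12 + 28)/6 = 84/6 = 14; σ²_Task 7 = ((28−8)/6)² = 11.111
te_Task 8 = (3 + 4·4 + 5)/6 = 24/6 = 4; σ²_Task 8 = ((5−3)/6)² = 0.111

Forward pass:
ES_Task 1 = 0; EF_Task 1 = 10
ES_Task 2 = 0; EF_Task 2 = 9
ES_Task 3 = max(EF_Task 1=10, EF_Task 2=9) = 10; EF_Task 3 = 10+11 = 21
ES_Task 4 = max(EF_Task 1=10, EF_Task 2=9) = 10; EF_Task 4 = 10+11 = 21
ES_Task 5 = 9; EF_Task 5 = 9+6 = 15
ES_Task 6 = max(EF_Task 2=9, EF_Task 5=15) = 15; EF_Task 6 = 15+5 = 20
ES_Task 7 = 9; EF_Task 7 = 9+14 = 23
ES_Task 8 = max(EF_Task 3=21, EF_Task 4=21, EF_Task 6=20, EF_Task 7=23) = 23; EF_Task 8 = 23+4 = 27
Expected project duration μ = 27 weeks. Critical path: Task 2 → Task 7 → Task 8.

Variance along critical path = 2.778 + 11.111 + 0.111 = 14.000; σ = √14.000 = 3.742 weeks.
Z = (29 − 27) / 3.742 = 0.535
P(T ≤ 29) = Φ(0.535) ≈ 0.704

0.704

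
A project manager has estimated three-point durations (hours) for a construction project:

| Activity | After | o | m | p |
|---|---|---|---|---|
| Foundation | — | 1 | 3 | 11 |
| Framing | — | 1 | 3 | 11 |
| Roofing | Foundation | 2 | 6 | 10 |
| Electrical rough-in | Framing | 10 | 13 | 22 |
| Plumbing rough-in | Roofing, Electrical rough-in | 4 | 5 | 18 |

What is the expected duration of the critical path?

te_Foundation = (1 + 4·3 + 11)/6 = 24/6 = 4
te_Framing = (1 + 4·3 + 11)/6 = 24/6 = 4
te_Roofing = (2 + 4·6 + 10)/6 = 36/6 = 6
te_Electrical rough-in = (10 + 4·13 + 22)/6 = 84/6 = 14
te_Plumbing rough-in = (4 + 4·5 + 18)/6 = 42/6 = 7

Forward pass:
ES_Foundation = 0; EF_Foundation = 4
ES_Framing = 0; EF_Framing = 4
ES_Roofing = 4; EF_Roofing = 4+6 = 10
ES_Electrical rough-in = 4; EF_Electrical rough-in = 4+14 = 18
ES_Plumbing rough-in = max(EF_Roofing=10, EF_Electrical rough-in=18) = 18; EF_Plumbing rough-in = 18+7 = 25
Expected project duration μ = 25 hours. Critical path: Framing → Electrical rough-in → Plumbing rough-in.

25 hours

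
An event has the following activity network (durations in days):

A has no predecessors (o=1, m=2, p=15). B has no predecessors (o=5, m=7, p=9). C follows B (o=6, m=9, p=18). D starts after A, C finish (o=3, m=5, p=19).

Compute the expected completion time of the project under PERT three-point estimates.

te_A = (1 + 4·2 + 15)/6 = 24/6 = 4
te_B = (5 + 4·7 + 9)/6 = 42/6 = 7
te_C = (6 + 4·9 + 18)/6 = 60/6 = 10
te_D = (3 + 4·5 + 19)/6 = 42/6 = 7

Forward pass:
ES_A = 0; EF_A = 4
ES_B = 0; EF_B = 7
ES_C = 7; EF_C = 7+10 = 17
ES_D = max(EF_A=4, EF_C=17) = 17; EF_D = 17+7 = 24
Expected project duration μ = 24 days. Critical path: B → C → D.

24 days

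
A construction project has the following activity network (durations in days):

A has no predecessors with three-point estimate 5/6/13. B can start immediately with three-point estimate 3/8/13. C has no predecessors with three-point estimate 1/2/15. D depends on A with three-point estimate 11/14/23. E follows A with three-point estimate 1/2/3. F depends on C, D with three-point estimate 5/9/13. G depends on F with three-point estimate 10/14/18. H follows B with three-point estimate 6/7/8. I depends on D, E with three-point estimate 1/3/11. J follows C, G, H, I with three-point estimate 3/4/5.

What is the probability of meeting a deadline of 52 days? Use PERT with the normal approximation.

0.836

te_A = (5 + 4·6 + 13)/6 = 42/6 = 7; σ²_A = ((13−5)/6)² = 1.778
te_B = (3 + 4·8 + 13)/6 = 48/6 = 8; σ²_B = ((13−3)/6)² = 2.778
te_C = (1 + 4·2 + 15)/6 = 24/6 = 4; σ²_C = ((15−1)/6)² = 5.444
te_D = (11 + 4·14 + 23)/6 = 90/6 = 15; σ²_D = ((23−11)/6)² = 4.000
te_E = (1 + 4·2 + 3)/6 = 12/6 = 2; σ²_E = ((3−1)/6)² = 0.111
te_F = (5 + 4·9 + 13)/6 = 54/6 = 9; σ²_F = ((13−5)/6)² = 1.778
te_G = (10 + 4·14 + 18)/6 = 84/6 = 14; σ²_G = ((18−10)/6)² = 1.778
te_H = (6 + 4·7 + 8)/6 = 42/6 = 7; σ²_H = ((8−6)/6)² = 0.111
te_I = (1 + 4·3 + 11)/6 = 24/6 = 4; σ²_I = ((11−1)/6)² = 2.778
te_J = (3 + 4·4 + 5)/6 = 24/6 = 4; σ²_J = ((5−3)/6)² = 0.111

Forward pass:
ES_A = 0; EF_A = 7
ES_B = 0; EF_B = 8
ES_C = 0; EF_C = 4
ES_D = 7; EF_D = 7+15 = 22
ES_E = 7; EF_E = 7+2 = 9
ES_F = max(EF_C=4, EF_D=22) = 22; EF_F = 22+9 = 31
ES_G = 31; EF_G = 31+14 = 45
ES_H = 8; EF_H = 8+7 = 15
ES_I = max(EF_D=22, EF_E=9) = 22; EF_I = 22+4 = 26
ES_J = max(EF_C=4, EF_G=45, EF_H=15, EF_I=26) = 45; EF_J = 45+4 = 49
Expected project duration μ = 49 days. Critical path: A → D → F → G → J.

Variance along critical path = 1.778 + 4.000 + 1.778 + 1.778 + 0.111 = 9.444; σ = √9.444 = 3.073 days.
Z = (52 − 49) / 3.073 = 0.976
P(T ≤ 52) = Φ(0.976) ≈ 0.836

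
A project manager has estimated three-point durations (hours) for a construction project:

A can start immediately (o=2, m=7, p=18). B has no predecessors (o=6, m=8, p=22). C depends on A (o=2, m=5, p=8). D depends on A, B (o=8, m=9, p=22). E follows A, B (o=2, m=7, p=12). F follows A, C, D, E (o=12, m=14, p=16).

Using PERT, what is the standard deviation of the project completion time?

3.61 hours

te_A = (2 + 4·7 + 18)/6 = 48/6 = 8; σ²_A = ((18−2)/6)² = 7.111
te_B = (6 + 4·8 + 22)/6 = 60/6 = 10; σ²_B = ((22−6)/6)² = 7.111
te_C = (2 + 4·5 + 8)/6 = 30/6 = 5; σ²_C = ((8−2)/6)² = 1.000
te_D = (8 + 4·9 + 22)/6 = 66/6 = 11; σ²_D = ((22−8)/6)² = 5.444
te_E = (2 + 4·7 + 12)/6 = 42/6 = 7; σ²_E = ((12−2)/6)² = 2.778
te_F = (12 + 4·14 + 16)/6 = 84/6 = 14; σ²_F = ((16−12)/6)² = 0.444

Forward pass:
ES_A = 0; EF_A = 8
ES_B = 0; EF_B = 10
ES_C = 8; EF_C = 8+5 = 13
ES_D = max(EF_A=8, EF_B=10) = 10; EF_D = 10+11 = 21
ES_E = max(EF_A=8, EF_B=10) = 10; EF_E = 10+7 = 17
ES_F = max(EF_A=8, EF_C=13, EF_D=21, EF_E=17) = 21; EF_F = 21+14 = 35
Expected project duration μ = 35 hours. Critical path: B → D → F.

Variance along critical path = 7.111 + 5.444 + 0.444 = 13.000
σ = √13.000 = 3.606 hours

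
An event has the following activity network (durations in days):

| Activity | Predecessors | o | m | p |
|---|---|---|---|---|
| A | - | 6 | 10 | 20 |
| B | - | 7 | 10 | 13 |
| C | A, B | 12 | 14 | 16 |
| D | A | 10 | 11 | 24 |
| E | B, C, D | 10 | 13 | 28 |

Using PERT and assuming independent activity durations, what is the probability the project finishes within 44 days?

0.850

te_A = (6 + 4·10 + 20)/6 = 66/6 = 11; σ²_A = ((20−6)/6)² = 5.444
te_B = (7 + 4·10 + 13)/6 = 60/6 = 10; σ²_B = ((13−7)/6)² = 1.000
te_C = (12 + 4·14 + 16)/6 = 84/6 = 14; σ²_C = ((16−12)/6)² = 0.444
te_D = (10 + 4·11 + 24)/6 = 78/6 = 13; σ²_D = ((24−10)/6)² = 5.444
te_E = (10 + 4·13 + 28)/6 = 90/6 = 15; σ²_E = ((28−10)/6)² = 9.000

Forward pass:
ES_A = 0; EF_A = 11
ES_B = 0; EF_B = 10
ES_C = max(EF_A=11, EF_B=10) = 11; EF_C = 11+14 = 25
ES_D = 11; EF_D = 11+13 = 24
ES_E = max(EF_B=10, EF_C=25, EF_D=24) = 25; EF_E = 25+15 = 40
Expected project duration μ = 40 days. Critical path: A → C → E.

Variance along critical path = 5.444 + 0.444 + 9.000 = 14.889; σ = √14.889 = 3.859 days.
Z = (44 − 40) / 3.859 = 1.037
P(T ≤ 44) = Φ(1.037) ≈ 0.850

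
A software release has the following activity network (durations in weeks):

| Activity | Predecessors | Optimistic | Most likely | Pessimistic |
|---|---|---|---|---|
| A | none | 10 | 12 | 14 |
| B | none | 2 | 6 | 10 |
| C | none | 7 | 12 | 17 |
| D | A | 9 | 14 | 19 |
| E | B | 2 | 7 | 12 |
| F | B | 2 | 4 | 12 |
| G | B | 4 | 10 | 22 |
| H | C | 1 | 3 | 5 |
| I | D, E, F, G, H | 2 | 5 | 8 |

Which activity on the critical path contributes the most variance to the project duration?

D

te_A = (10 + 4·12 + 14)/6 = 72/6 = 12; σ²_A = ((14−10)/6)² = 0.444
te_B = (2 + 4·6 + 10)/6 = 36/6 = 6; σ²_B = ((10−2)/6)² = 1.778
te_C = (7 + 4·12 + 17)/6 = 72/6 = 12; σ²_C = ((17−7)/6)² = 2.778
te_D = (9 + 4·14 + 19)/6 = 84/6 = 14; σ²_D = ((19−9)/6)² = 2.778
te_E = (2 + 4·7 + 12)/6 = 42/6 = 7; σ²_E = ((12−2)/6)² = 2.778
te_F = (2 + 4·4 + 12)/6 = 30/6 = 5; σ²_F = ((12−2)/6)² = 2.778
te_G = (4 + 4·10 + 22)/6 = 66/6 = 11; σ²_G = ((22−4)/6)² = 9.000
te_H = (1 + 4·3 + 5)/6 = 18/6 = 3; σ²_H = ((5−1)/6)² = 0.444
te_I = (2 + 4·5 + 8)/6 = 30/6 = 5; σ²_I = ((8−2)/6)² = 1.000

Forward pass:
ES_A = 0; EF_A = 12
ES_B = 0; EF_B = 6
ES_C = 0; EF_C = 12
ES_D = 12; EF_D = 12+14 = 26
ES_E = 6; EF_E = 6+7 = 13
ES_F = 6; EF_F = 6+5 = 11
ES_G = 6; EF_G = 6+11 = 17
ES_H = 12; EF_H = 12+3 = 15
ES_I = max(EF_D=26, EF_E=13, EF_F=11, EF_G=17, EF_H=15) = 26; EF_I = 26+5 = 31
Expected project duration μ = 31 weeks. Critical path: A → D → I.

Variances on critical path: σ²_A=0.444, σ²_D=2.778, σ²_I=1.000.
Largest is σ²_D = 2.778.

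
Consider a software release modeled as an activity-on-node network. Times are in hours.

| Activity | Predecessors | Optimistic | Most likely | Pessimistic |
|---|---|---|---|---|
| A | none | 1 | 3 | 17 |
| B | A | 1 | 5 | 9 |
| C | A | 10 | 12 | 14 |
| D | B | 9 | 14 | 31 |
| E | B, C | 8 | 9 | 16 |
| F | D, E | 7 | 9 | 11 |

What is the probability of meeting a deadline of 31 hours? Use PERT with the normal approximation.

0.055

te_A = (1 + 4·3 + 17)/6 = 30/6 = 5; σ²_A = ((17−1)/6)² = 7.111
te_B = (1 + 4·5 + 9)/6 = 30/6 = 5; σ²_B = ((9−1)/6)² = 1.778
te_C = (10 + 4·12 + 14)/6 = 72/6 = 12; σ²_C = ((14−10)/6)² = 0.444
te_D = (9 + 4·14 + 31)/6 = 96/6 = 16; σ²_D = ((31−9)/6)² = 13.444
te_E = (8 + 4·9 + 16)/6 = 60/6 = 10; σ²_E = ((16−8)/6)² = 1.778
te_F = (7 + 4·9 + 11)/6 = 54/6 = 9; σ²_F = ((11−7)/6)² = 0.444

Forward pass:
ES_A = 0; EF_A = 5
ES_B = 5; EF_B = 5+5 = 10
ES_C = 5; EF_C = 5+12 = 17
ES_D = 10; EF_D = 10+16 = 26
ES_E = max(EF_B=10, EF_C=17) = 17; EF_E = 17+10 = 27
ES_F = max(EF_D=26, EF_E=27) = 27; EF_F = 27+9 = 36
Expected project duration μ = 36 hours. Critical path: A → C → E → F.

Variance along critical path = 7.111 + 0.444 + 1.778 + 0.444 = 9.778; σ = √9.778 = 3.127 hours.
Z = (31 − 36) / 3.127 = -1.599
P(T ≤ 31) = Φ(-1.599) ≈ 0.055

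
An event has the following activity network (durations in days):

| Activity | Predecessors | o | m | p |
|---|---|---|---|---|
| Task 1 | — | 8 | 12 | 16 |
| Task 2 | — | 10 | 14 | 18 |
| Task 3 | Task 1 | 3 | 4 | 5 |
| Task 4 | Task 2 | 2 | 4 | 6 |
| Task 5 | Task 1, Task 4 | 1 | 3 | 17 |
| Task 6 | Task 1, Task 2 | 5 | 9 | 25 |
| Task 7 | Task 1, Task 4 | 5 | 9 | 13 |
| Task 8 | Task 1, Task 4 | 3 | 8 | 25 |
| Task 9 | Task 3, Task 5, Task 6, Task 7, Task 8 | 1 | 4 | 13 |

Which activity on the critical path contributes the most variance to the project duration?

Task 8

te_Task 1 = (8 + 4·12 + 16)/6 = 72/6 = 12; σ²_Task 1 = ((16−8)/6)² = 1.778
te_Task 2 = (10 + 4·14 + 18)/6 = 84/6 = 14; σ²_Task 2 = ((18−10)/6)² = 1.778
te_Task 3 = (3 + 4·4 + 5)/6 = 24/6 = 4; σ²_Task 3 = ((5−3)/6)² = 0.111
te_Task 4 = (2 + 4·4 + 6)/6 = 24/6 = 4; σ²_Task 4 = ((6−2)/6)² = 0.444
te_Task 5 = (1 + 4·3 + 17)/6 = 30/6 = 5; σ²_Task 5 = ((17−1)/6)² = 7.111
te_Task 6 = (5 + 4·9 + 25)/6 = 66/6 = 11; σ²_Task 6 = ((25−5)/6)² = 11.111
te_Task 7 = (5 + 4·9 + 13)/6 = 54/6 = 9; σ²_Task 7 = ((13−5)/6)² = 1.778
te_Task 8 = (3 + 4·8 + 25)/6 = 60/6 = 10; σ²_Task 8 = ((25−3)/6)² = 13.444
te_Task 9 = (1 + 4·4 + 13)/6 = 30/6 = 5; σ²_Task 9 = ((13−1)/6)² = 4.000

Forward pass:
ES_Task 1 = 0; EF_Task 1 = 12
ES_Task 2 = 0; EF_Task 2 = 14
ES_Task 3 = 12; EF_Task 3 = 12+4 = 16
ES_Task 4 = 14; EF_Task 4 = 14+4 = 18
ES_Task 5 = max(EF_Task 1=12, EF_Task 4=18) = 18; EF_Task 5 = 18+5 = 23
ES_Task 6 = max(EF_Task 1=12, EF_Task 2=14) = 14; EF_Task 6 = 14+11 = 25
ES_Task 7 = max(EF_Task 1=12, EF_Task 4=18) = 18; EF_Task 7 = 18+9 = 27
ES_Task 8 = max(EF_Task 1=12, EF_Task 4=18) = 18; EF_Task 8 = 18+10 = 28
ES_Task 9 = max(EF_Task 3=16, EF_Task 5=23, EF_Task 6=25, EF_Task 7=27, EF_Task 8=28) = 28; EF_Task 9 = 28+5 = 33
Expected project duration μ = 33 days. Critical path: Task 2 → Task 4 → Task 8 → Task 9.

Variances on critical path: σ²_Task 2=1.778, σ²_Task 4=0.444, σ²_Task 8=13.444, σ²_Task 9=4.000.
Largest is σ²_Task 8 = 13.444.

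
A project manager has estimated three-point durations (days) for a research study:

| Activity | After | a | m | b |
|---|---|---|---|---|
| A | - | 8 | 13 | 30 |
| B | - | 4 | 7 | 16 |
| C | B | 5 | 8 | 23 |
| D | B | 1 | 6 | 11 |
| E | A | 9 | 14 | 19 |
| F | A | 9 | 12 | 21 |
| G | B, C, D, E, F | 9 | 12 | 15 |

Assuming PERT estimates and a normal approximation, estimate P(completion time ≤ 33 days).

0.027

te_A = (8 + 4·13 + 30)/6 = 90/6 = 15; σ²_A = ((30−8)/6)² = 13.444
te_B = (4 + 4·7 + 16)/6 = 48/6 = 8; σ²_B = ((16−4)/6)² = 4.000
te_C = (5 + 4·8 + 23)/6 = 60/6 = 10; σ²_C = ((23−5)/6)² = 9.000
te_D = (1 + 4·6 + 11)/6 = 36/6 = 6; σ²_D = ((11−1)/6)² = 2.778
te_E = (9 + 4·14 + 19)/6 = 84/6 = 14; σ²_E = ((19−9)/6)² = 2.778
te_F = (9 + 4·12 + 21)/6 = 78/6 = 13; σ²_F = ((21−9)/6)² = 4.000
te_G = (9 + 4·12 + 15)/6 = 72/6 = 12; σ²_G = ((15−9)/6)² = 1.000

Forward pass:
ES_A = 0; EF_A = 15
ES_B = 0; EF_B = 8
ES_C = 8; EF_C = 8+10 = 18
ES_D = 8; EF_D = 8+6 = 14
ES_E = 15; EF_E = 15+14 = 29
ES_F = 15; EF_F = 15+13 = 28
ES_G = max(EF_B=8, EF_C=18, EF_D=14, EF_E=29, EF_F=28) = 29; EF_G = 29+12 = 41
Expected project duration μ = 41 days. Critical path: A → E → G.

Variance along critical path = 13.444 + 2.778 + 1.000 = 17.222; σ = √17.222 = 4.150 days.
Z = (33 − 41) / 4.150 = -1.928
P(T ≤ 33) = Φ(-1.928) ≈ 0.027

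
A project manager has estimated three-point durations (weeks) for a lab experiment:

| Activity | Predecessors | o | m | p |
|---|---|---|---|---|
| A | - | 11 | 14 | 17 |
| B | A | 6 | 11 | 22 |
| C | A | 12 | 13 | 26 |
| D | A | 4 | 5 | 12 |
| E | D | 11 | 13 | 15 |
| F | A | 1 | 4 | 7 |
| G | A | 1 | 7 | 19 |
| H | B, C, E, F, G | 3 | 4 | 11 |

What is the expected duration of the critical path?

38 weeks

te_A = (11 + 4·14 + 17)/6 = 84/6 = 14
te_B = (6 + 4·11 + 22)/6 = 72/6 = 12
te_C = (12 + 4·13 + 26)/6 = 90/6 = 15
te_D = (4 + 4·5 + 12)/6 = 36/6 = 6
te_E = (11 + 4·13 + 15)/6 = 78/6 = 13
te_F = (1 + 4·4 + 7)/6 = 24/6 = 4
te_G = (1 + 4·7 + 19)/6 = 48/6 = 8
te_H = (3 + 4·4 + 11)/6 = 30/6 = 5

Forward pass:
ES_A = 0; EF_A = 14
ES_B = 14; EF_B = 14+12 = 26
ES_C = 14; EF_C = 14+15 = 29
ES_D = 14; EF_D = 14+6 = 20
ES_E = 20; EF_E = 20+13 = 33
ES_F = 14; EF_F = 14+4 = 18
ES_G = 14; EF_G = 14+8 = 22
ES_H = max(EF_B=26, EF_C=29, EF_E=33, EF_F=18, EF_G=22) = 33; EF_H = 33+5 = 38
Expected project duration μ = 38 weeks. Critical path: A → D → E → H.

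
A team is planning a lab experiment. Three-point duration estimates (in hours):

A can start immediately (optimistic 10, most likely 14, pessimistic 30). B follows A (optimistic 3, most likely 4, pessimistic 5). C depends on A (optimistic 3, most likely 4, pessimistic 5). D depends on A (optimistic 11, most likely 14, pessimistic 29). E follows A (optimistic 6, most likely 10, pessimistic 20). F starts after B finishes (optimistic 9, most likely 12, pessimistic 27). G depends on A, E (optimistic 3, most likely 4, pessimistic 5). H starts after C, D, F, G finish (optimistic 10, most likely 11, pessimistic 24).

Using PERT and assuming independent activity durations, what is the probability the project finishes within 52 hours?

0.838

te_A = (10 + 4·14 + 30)/6 = 96/6 = 16; σ²_A = ((30−10)/6)² = 11.111
te_B = (3 + 4·4 + 5)/6 = 24/6 = 4; σ²_B = ((5−3)/6)² = 0.111
te_C = (3 + 4·4 + 5)/6 = 24/6 = 4; σ²_C = ((5−3)/6)² = 0.111
te_D = (11 + 4·14 + 29)/6 = 96/6 = 16; σ²_D = ((29−11)/6)² = 9.000
te_E = (6 + 4·10 + 20)/6 = 66/6 = 11; σ²_E = ((20−6)/6)² = 5.444
te_F = (9 + 4·12 + 27)/6 = 84/6 = 14; σ²_F = ((27−9)/6)² = 9.000
te_G = (3 + 4·4 + 5)/6 = 24/6 = 4; σ²_G = ((5−3)/6)² = 0.111
te_H = (10 + 4·11 + 24)/6 = 78/6 = 13; σ²_H = ((24−10)/6)² = 5.444

Forward pass:
ES_A = 0; EF_A = 16
ES_B = 16; EF_B = 16+4 = 20
ES_C = 16; EF_C = 16+4 = 20
ES_D = 16; EF_D = 16+16 = 32
ES_E = 16; EF_E = 16+11 = 27
ES_F = 20; EF_F = 20+14 = 34
ES_G = max(EF_A=16, EF_E=27) = 27; EF_G = 27+4 = 31
ES_H = max(EF_C=20, EF_D=32, EF_F=34, EF_G=31) = 34; EF_H = 34+13 = 47
Expected project duration μ = 47 hours. Critical path: A → B → F → H.

Variance along critical path = 11.111 + 0.111 + 9.000 + 5.444 = 25.667; σ = √25.667 = 5.066 hours.
Z = (52 − 47) / 5.066 = 0.987
P(T ≤ 52) = Φ(0.987) ≈ 0.838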